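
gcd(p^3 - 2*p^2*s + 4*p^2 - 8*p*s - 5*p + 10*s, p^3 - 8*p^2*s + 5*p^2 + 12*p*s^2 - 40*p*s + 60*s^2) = p^2 - 2*p*s + 5*p - 10*s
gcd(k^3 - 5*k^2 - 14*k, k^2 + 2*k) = k^2 + 2*k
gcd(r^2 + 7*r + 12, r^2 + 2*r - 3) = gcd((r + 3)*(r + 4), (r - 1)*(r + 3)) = r + 3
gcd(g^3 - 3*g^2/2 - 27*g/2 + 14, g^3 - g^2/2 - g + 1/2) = g - 1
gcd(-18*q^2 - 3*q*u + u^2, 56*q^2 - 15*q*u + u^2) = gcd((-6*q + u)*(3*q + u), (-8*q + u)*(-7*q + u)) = 1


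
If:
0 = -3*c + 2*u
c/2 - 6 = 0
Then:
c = 12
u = 18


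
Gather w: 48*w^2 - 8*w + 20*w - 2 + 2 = 48*w^2 + 12*w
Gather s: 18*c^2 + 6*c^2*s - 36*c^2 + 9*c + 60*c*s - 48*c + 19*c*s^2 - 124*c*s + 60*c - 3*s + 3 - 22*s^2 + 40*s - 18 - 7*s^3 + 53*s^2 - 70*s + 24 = -18*c^2 + 21*c - 7*s^3 + s^2*(19*c + 31) + s*(6*c^2 - 64*c - 33) + 9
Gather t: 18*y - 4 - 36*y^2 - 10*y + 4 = -36*y^2 + 8*y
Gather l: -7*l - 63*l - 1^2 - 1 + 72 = 70 - 70*l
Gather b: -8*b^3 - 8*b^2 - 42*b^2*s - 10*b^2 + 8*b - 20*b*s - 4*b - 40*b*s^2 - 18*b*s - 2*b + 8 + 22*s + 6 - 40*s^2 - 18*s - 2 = -8*b^3 + b^2*(-42*s - 18) + b*(-40*s^2 - 38*s + 2) - 40*s^2 + 4*s + 12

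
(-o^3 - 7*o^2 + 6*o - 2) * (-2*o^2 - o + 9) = 2*o^5 + 15*o^4 - 14*o^3 - 65*o^2 + 56*o - 18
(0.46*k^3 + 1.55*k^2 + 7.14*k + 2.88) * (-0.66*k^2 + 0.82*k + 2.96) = -0.3036*k^5 - 0.6458*k^4 - 2.0798*k^3 + 8.542*k^2 + 23.496*k + 8.5248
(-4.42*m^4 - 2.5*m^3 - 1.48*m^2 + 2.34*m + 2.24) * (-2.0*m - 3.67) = 8.84*m^5 + 21.2214*m^4 + 12.135*m^3 + 0.7516*m^2 - 13.0678*m - 8.2208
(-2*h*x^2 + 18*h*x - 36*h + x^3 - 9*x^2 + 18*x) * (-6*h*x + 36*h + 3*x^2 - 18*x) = 12*h^2*x^3 - 180*h^2*x^2 + 864*h^2*x - 1296*h^2 - 12*h*x^4 + 180*h*x^3 - 864*h*x^2 + 1296*h*x + 3*x^5 - 45*x^4 + 216*x^3 - 324*x^2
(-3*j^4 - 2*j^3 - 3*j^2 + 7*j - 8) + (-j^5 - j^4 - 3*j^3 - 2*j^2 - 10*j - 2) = -j^5 - 4*j^4 - 5*j^3 - 5*j^2 - 3*j - 10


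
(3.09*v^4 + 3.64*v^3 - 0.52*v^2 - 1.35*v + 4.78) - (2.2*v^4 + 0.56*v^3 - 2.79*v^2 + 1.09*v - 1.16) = 0.89*v^4 + 3.08*v^3 + 2.27*v^2 - 2.44*v + 5.94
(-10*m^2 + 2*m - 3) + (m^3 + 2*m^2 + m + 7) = m^3 - 8*m^2 + 3*m + 4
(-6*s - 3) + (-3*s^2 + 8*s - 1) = -3*s^2 + 2*s - 4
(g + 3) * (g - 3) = g^2 - 9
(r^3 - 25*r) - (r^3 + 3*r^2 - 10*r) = -3*r^2 - 15*r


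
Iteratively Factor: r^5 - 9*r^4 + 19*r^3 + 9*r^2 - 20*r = (r - 4)*(r^4 - 5*r^3 - r^2 + 5*r) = (r - 4)*(r - 1)*(r^3 - 4*r^2 - 5*r) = (r - 4)*(r - 1)*(r + 1)*(r^2 - 5*r) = r*(r - 4)*(r - 1)*(r + 1)*(r - 5)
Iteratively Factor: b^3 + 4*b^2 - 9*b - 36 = (b + 4)*(b^2 - 9) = (b + 3)*(b + 4)*(b - 3)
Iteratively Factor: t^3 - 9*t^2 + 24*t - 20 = (t - 2)*(t^2 - 7*t + 10) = (t - 2)^2*(t - 5)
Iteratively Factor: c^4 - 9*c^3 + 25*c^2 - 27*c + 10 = (c - 5)*(c^3 - 4*c^2 + 5*c - 2) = (c - 5)*(c - 1)*(c^2 - 3*c + 2) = (c - 5)*(c - 1)^2*(c - 2)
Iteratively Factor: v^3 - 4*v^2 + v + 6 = (v - 2)*(v^2 - 2*v - 3) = (v - 3)*(v - 2)*(v + 1)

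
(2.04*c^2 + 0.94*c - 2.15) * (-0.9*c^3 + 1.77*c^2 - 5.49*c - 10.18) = -1.836*c^5 + 2.7648*c^4 - 7.6008*c^3 - 29.7333*c^2 + 2.2343*c + 21.887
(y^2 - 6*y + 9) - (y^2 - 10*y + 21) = 4*y - 12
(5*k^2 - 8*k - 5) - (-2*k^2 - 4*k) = 7*k^2 - 4*k - 5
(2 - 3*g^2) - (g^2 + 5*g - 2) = -4*g^2 - 5*g + 4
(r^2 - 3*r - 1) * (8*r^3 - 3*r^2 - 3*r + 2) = 8*r^5 - 27*r^4 - 2*r^3 + 14*r^2 - 3*r - 2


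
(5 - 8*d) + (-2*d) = 5 - 10*d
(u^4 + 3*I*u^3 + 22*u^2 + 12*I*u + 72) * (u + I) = u^5 + 4*I*u^4 + 19*u^3 + 34*I*u^2 + 60*u + 72*I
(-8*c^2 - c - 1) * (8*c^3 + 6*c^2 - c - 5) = -64*c^5 - 56*c^4 - 6*c^3 + 35*c^2 + 6*c + 5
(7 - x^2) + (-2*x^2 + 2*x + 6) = -3*x^2 + 2*x + 13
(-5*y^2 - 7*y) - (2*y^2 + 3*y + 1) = -7*y^2 - 10*y - 1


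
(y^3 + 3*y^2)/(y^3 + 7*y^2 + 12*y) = y/(y + 4)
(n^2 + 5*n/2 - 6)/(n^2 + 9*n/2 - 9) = (n + 4)/(n + 6)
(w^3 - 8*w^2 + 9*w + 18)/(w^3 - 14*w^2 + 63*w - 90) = (w + 1)/(w - 5)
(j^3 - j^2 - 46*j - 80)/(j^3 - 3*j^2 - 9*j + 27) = (j^3 - j^2 - 46*j - 80)/(j^3 - 3*j^2 - 9*j + 27)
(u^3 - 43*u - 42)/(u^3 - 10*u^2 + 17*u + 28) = (u + 6)/(u - 4)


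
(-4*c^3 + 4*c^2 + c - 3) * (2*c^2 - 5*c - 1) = -8*c^5 + 28*c^4 - 14*c^3 - 15*c^2 + 14*c + 3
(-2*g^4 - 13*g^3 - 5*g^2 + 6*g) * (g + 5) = -2*g^5 - 23*g^4 - 70*g^3 - 19*g^2 + 30*g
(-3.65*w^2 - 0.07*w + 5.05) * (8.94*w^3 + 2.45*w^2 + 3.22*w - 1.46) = -32.631*w^5 - 9.5683*w^4 + 33.2225*w^3 + 17.4761*w^2 + 16.3632*w - 7.373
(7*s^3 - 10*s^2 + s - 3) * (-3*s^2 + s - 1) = -21*s^5 + 37*s^4 - 20*s^3 + 20*s^2 - 4*s + 3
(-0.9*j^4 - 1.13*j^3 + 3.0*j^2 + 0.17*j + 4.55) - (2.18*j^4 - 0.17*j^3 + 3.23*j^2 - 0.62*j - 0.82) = -3.08*j^4 - 0.96*j^3 - 0.23*j^2 + 0.79*j + 5.37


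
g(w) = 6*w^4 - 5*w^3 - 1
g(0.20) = -1.03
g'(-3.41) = -1126.07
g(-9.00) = 43010.00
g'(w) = 24*w^3 - 15*w^2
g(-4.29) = 2426.03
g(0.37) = -1.14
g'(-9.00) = -18711.00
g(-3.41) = 1008.54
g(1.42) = 9.08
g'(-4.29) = -2170.95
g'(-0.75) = -18.56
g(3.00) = 350.00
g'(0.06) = -0.05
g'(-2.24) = -345.01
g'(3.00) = 513.00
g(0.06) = -1.00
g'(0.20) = -0.41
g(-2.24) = 206.25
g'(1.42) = 38.47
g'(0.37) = -0.84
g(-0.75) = 3.01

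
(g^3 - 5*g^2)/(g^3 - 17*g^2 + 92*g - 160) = g^2/(g^2 - 12*g + 32)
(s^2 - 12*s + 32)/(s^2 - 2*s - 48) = (s - 4)/(s + 6)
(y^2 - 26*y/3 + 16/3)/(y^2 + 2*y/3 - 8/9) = 3*(y - 8)/(3*y + 4)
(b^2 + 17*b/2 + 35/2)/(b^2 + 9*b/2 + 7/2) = (b + 5)/(b + 1)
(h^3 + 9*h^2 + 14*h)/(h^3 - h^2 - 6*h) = (h + 7)/(h - 3)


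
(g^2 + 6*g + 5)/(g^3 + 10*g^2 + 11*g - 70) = (g + 1)/(g^2 + 5*g - 14)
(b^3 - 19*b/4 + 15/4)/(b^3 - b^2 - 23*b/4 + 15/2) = (b - 1)/(b - 2)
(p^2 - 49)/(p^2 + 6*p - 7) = (p - 7)/(p - 1)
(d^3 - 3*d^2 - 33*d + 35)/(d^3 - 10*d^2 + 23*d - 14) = (d + 5)/(d - 2)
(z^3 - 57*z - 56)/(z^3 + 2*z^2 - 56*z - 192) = (z^2 + 8*z + 7)/(z^2 + 10*z + 24)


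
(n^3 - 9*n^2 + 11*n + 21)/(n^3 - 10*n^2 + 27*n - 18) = (n^2 - 6*n - 7)/(n^2 - 7*n + 6)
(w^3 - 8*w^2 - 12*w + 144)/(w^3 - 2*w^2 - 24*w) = (w - 6)/w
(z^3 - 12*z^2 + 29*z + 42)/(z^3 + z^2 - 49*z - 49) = (z - 6)/(z + 7)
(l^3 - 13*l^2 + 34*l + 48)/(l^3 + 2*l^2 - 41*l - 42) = (l - 8)/(l + 7)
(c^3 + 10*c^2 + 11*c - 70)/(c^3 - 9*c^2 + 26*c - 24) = (c^2 + 12*c + 35)/(c^2 - 7*c + 12)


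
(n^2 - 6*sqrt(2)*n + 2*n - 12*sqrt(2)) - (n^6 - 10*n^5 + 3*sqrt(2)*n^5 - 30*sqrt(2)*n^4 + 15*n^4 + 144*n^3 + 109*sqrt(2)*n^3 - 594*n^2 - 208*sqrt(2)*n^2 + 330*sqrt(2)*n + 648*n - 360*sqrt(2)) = -n^6 - 3*sqrt(2)*n^5 + 10*n^5 - 15*n^4 + 30*sqrt(2)*n^4 - 109*sqrt(2)*n^3 - 144*n^3 + 208*sqrt(2)*n^2 + 595*n^2 - 646*n - 336*sqrt(2)*n + 348*sqrt(2)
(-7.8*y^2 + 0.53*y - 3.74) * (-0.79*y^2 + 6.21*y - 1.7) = 6.162*y^4 - 48.8567*y^3 + 19.5059*y^2 - 24.1264*y + 6.358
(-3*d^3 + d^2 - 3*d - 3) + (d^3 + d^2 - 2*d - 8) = -2*d^3 + 2*d^2 - 5*d - 11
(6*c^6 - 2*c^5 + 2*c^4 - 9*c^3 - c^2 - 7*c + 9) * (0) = 0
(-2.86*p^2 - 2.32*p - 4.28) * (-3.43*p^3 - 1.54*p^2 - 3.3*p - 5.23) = 9.8098*p^5 + 12.362*p^4 + 27.6912*p^3 + 29.205*p^2 + 26.2576*p + 22.3844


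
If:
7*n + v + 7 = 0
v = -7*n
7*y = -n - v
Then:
No Solution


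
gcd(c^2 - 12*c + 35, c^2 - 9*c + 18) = 1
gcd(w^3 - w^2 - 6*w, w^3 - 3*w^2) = w^2 - 3*w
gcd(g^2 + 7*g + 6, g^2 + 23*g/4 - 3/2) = g + 6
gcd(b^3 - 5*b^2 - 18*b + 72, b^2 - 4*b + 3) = b - 3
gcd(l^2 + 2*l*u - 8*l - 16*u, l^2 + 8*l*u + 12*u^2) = l + 2*u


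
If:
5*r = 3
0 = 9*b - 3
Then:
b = 1/3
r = 3/5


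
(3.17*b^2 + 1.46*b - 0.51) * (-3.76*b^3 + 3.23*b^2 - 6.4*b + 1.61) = -11.9192*b^5 + 4.7495*b^4 - 13.6546*b^3 - 5.8876*b^2 + 5.6146*b - 0.8211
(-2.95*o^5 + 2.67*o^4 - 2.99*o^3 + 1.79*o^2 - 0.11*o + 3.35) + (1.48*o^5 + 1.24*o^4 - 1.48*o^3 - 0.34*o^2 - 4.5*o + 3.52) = -1.47*o^5 + 3.91*o^4 - 4.47*o^3 + 1.45*o^2 - 4.61*o + 6.87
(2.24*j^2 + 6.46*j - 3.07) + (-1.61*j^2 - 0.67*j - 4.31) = 0.63*j^2 + 5.79*j - 7.38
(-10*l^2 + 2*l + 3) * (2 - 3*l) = 30*l^3 - 26*l^2 - 5*l + 6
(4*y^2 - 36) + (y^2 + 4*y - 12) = 5*y^2 + 4*y - 48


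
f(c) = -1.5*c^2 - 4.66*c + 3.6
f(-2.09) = 6.79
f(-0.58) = 5.80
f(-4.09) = -2.43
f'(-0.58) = -2.92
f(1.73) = -8.95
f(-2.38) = 6.19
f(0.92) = -1.96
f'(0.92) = -7.42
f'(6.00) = -22.66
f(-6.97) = -36.79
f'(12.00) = -40.66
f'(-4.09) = 7.61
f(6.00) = -78.36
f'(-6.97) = 16.25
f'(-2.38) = 2.48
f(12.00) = -268.32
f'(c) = -3.0*c - 4.66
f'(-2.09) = 1.61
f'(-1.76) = 0.62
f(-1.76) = 7.16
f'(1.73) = -9.85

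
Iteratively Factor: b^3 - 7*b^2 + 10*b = (b - 5)*(b^2 - 2*b) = (b - 5)*(b - 2)*(b)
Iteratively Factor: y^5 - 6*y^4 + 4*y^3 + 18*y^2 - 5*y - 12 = (y - 3)*(y^4 - 3*y^3 - 5*y^2 + 3*y + 4) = (y - 3)*(y + 1)*(y^3 - 4*y^2 - y + 4) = (y - 4)*(y - 3)*(y + 1)*(y^2 - 1) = (y - 4)*(y - 3)*(y + 1)^2*(y - 1)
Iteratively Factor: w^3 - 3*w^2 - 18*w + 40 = (w - 5)*(w^2 + 2*w - 8) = (w - 5)*(w + 4)*(w - 2)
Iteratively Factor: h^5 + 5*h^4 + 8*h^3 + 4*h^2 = (h)*(h^4 + 5*h^3 + 8*h^2 + 4*h) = h^2*(h^3 + 5*h^2 + 8*h + 4) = h^2*(h + 2)*(h^2 + 3*h + 2) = h^2*(h + 1)*(h + 2)*(h + 2)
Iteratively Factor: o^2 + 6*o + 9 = (o + 3)*(o + 3)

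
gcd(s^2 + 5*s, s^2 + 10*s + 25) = s + 5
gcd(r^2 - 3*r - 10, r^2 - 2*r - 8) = r + 2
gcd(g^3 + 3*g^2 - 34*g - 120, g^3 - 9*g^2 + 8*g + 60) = g - 6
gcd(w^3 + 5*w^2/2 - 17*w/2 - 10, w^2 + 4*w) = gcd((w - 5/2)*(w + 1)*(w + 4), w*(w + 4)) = w + 4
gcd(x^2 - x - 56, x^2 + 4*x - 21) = x + 7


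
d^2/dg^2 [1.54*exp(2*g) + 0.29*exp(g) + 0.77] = (6.16*exp(g) + 0.29)*exp(g)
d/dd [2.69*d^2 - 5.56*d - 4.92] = 5.38*d - 5.56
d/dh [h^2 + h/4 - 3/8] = 2*h + 1/4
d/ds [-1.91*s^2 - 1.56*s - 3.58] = -3.82*s - 1.56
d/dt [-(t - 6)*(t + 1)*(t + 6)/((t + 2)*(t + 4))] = (-t^4 - 12*t^3 - 66*t^2 - 88*t + 72)/(t^4 + 12*t^3 + 52*t^2 + 96*t + 64)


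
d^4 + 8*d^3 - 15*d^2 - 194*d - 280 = (d - 5)*(d + 2)*(d + 4)*(d + 7)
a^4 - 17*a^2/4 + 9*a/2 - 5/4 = (a - 1)^2*(a - 1/2)*(a + 5/2)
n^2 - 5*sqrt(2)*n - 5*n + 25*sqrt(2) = (n - 5)*(n - 5*sqrt(2))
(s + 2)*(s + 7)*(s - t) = s^3 - s^2*t + 9*s^2 - 9*s*t + 14*s - 14*t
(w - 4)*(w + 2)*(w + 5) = w^3 + 3*w^2 - 18*w - 40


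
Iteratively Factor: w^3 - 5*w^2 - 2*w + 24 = (w - 4)*(w^2 - w - 6) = (w - 4)*(w + 2)*(w - 3)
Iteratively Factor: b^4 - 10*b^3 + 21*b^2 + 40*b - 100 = (b - 5)*(b^3 - 5*b^2 - 4*b + 20) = (b - 5)*(b - 2)*(b^2 - 3*b - 10) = (b - 5)^2*(b - 2)*(b + 2)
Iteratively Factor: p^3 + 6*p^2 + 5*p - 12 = (p + 4)*(p^2 + 2*p - 3) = (p + 3)*(p + 4)*(p - 1)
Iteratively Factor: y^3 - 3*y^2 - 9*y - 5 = (y + 1)*(y^2 - 4*y - 5) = (y - 5)*(y + 1)*(y + 1)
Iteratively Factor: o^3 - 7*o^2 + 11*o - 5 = (o - 1)*(o^2 - 6*o + 5) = (o - 1)^2*(o - 5)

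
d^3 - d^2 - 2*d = d*(d - 2)*(d + 1)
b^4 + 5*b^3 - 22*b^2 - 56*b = b*(b - 4)*(b + 2)*(b + 7)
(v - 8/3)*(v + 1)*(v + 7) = v^3 + 16*v^2/3 - 43*v/3 - 56/3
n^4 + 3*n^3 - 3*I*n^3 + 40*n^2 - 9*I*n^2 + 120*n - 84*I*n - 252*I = (n + 3)*(n - 7*I)*(n - 2*I)*(n + 6*I)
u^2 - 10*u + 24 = (u - 6)*(u - 4)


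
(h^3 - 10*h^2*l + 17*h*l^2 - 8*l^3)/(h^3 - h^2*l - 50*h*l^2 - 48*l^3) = (h^2 - 2*h*l + l^2)/(h^2 + 7*h*l + 6*l^2)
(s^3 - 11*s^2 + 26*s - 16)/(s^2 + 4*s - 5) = (s^2 - 10*s + 16)/(s + 5)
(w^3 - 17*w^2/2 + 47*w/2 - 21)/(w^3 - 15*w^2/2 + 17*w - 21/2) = (w - 2)/(w - 1)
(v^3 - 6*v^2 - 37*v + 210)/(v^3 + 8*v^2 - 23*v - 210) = (v - 7)/(v + 7)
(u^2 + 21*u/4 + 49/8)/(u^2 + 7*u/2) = (u + 7/4)/u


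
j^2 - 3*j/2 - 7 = (j - 7/2)*(j + 2)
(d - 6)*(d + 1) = d^2 - 5*d - 6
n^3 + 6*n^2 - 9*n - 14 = (n - 2)*(n + 1)*(n + 7)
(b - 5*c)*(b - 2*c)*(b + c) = b^3 - 6*b^2*c + 3*b*c^2 + 10*c^3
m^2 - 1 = (m - 1)*(m + 1)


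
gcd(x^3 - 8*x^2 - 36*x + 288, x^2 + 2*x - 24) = x + 6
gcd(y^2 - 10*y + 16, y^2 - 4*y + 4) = y - 2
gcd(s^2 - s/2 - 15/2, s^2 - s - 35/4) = s + 5/2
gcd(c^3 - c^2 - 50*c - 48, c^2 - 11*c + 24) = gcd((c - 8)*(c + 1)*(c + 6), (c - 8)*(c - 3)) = c - 8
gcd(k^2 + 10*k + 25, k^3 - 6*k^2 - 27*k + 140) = k + 5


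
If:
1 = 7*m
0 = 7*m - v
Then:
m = 1/7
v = 1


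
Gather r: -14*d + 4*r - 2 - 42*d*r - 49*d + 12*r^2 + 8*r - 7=-63*d + 12*r^2 + r*(12 - 42*d) - 9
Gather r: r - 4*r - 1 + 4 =3 - 3*r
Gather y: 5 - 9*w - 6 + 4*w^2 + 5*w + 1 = 4*w^2 - 4*w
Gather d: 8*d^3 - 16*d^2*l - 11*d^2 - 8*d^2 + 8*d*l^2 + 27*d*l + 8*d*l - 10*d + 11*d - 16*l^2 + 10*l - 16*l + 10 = 8*d^3 + d^2*(-16*l - 19) + d*(8*l^2 + 35*l + 1) - 16*l^2 - 6*l + 10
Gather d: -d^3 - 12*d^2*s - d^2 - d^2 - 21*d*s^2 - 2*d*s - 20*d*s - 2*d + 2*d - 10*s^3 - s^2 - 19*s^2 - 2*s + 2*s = -d^3 + d^2*(-12*s - 2) + d*(-21*s^2 - 22*s) - 10*s^3 - 20*s^2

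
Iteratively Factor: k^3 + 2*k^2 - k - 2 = (k - 1)*(k^2 + 3*k + 2) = (k - 1)*(k + 1)*(k + 2)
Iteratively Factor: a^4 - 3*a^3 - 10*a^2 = (a)*(a^3 - 3*a^2 - 10*a) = a*(a + 2)*(a^2 - 5*a) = a^2*(a + 2)*(a - 5)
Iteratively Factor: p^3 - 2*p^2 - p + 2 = (p + 1)*(p^2 - 3*p + 2) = (p - 1)*(p + 1)*(p - 2)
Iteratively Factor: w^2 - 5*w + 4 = (w - 1)*(w - 4)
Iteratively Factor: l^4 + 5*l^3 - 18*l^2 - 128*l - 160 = (l + 4)*(l^3 + l^2 - 22*l - 40) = (l + 2)*(l + 4)*(l^2 - l - 20) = (l + 2)*(l + 4)^2*(l - 5)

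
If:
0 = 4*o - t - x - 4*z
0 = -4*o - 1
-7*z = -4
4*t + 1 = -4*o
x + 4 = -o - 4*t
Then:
No Solution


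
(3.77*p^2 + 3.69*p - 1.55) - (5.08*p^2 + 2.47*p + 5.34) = -1.31*p^2 + 1.22*p - 6.89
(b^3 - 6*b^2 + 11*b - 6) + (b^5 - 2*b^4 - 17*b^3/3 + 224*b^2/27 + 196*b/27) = b^5 - 2*b^4 - 14*b^3/3 + 62*b^2/27 + 493*b/27 - 6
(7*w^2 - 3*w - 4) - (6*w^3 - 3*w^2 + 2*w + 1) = -6*w^3 + 10*w^2 - 5*w - 5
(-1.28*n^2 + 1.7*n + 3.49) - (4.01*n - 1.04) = -1.28*n^2 - 2.31*n + 4.53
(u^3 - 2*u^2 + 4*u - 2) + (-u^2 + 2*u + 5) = u^3 - 3*u^2 + 6*u + 3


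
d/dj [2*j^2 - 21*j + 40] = 4*j - 21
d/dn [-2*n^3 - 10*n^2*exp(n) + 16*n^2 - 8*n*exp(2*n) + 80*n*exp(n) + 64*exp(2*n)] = -10*n^2*exp(n) - 6*n^2 - 16*n*exp(2*n) + 60*n*exp(n) + 32*n + 120*exp(2*n) + 80*exp(n)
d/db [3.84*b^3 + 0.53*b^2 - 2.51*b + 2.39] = 11.52*b^2 + 1.06*b - 2.51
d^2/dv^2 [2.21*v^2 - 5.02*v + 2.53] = 4.42000000000000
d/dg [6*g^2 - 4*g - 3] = 12*g - 4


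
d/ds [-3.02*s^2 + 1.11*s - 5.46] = 1.11 - 6.04*s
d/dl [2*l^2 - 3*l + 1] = 4*l - 3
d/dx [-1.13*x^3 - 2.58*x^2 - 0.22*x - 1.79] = -3.39*x^2 - 5.16*x - 0.22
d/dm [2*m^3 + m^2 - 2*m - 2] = 6*m^2 + 2*m - 2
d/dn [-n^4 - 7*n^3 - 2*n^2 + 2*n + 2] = -4*n^3 - 21*n^2 - 4*n + 2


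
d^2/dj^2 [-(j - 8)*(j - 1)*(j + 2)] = 14 - 6*j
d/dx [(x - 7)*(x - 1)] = 2*x - 8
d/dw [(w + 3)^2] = 2*w + 6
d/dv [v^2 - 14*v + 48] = 2*v - 14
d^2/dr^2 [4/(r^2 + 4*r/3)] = 24*(-3*r*(3*r + 4) + 4*(3*r + 2)^2)/(r^3*(3*r + 4)^3)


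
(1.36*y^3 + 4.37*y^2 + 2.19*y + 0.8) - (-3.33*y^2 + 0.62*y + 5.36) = 1.36*y^3 + 7.7*y^2 + 1.57*y - 4.56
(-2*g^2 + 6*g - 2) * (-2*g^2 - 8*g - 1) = 4*g^4 + 4*g^3 - 42*g^2 + 10*g + 2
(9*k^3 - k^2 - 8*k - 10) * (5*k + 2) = 45*k^4 + 13*k^3 - 42*k^2 - 66*k - 20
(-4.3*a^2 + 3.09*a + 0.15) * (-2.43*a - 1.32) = 10.449*a^3 - 1.8327*a^2 - 4.4433*a - 0.198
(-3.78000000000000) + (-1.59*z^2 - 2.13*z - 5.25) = -1.59*z^2 - 2.13*z - 9.03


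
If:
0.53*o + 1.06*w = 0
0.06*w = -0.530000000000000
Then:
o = 17.67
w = -8.83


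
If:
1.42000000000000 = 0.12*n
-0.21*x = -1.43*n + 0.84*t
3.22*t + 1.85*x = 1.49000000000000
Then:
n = 11.83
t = 35.31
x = -60.65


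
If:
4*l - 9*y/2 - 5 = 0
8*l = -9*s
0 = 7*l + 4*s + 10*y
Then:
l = 100/111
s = -800/999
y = -310/999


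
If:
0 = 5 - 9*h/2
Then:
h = 10/9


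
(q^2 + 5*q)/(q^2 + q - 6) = q*(q + 5)/(q^2 + q - 6)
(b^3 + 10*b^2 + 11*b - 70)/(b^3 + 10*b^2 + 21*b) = (b^2 + 3*b - 10)/(b*(b + 3))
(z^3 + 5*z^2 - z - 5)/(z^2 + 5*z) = z - 1/z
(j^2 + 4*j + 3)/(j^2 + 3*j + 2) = (j + 3)/(j + 2)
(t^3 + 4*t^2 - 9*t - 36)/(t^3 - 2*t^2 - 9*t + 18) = (t + 4)/(t - 2)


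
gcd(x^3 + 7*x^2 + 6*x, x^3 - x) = x^2 + x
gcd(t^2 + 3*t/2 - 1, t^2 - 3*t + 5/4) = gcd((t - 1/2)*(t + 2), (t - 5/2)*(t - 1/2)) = t - 1/2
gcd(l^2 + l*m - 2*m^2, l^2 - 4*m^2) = l + 2*m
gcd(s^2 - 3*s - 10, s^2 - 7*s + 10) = s - 5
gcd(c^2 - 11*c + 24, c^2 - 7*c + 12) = c - 3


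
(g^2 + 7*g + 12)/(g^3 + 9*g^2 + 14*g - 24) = (g + 3)/(g^2 + 5*g - 6)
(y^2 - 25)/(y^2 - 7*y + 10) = (y + 5)/(y - 2)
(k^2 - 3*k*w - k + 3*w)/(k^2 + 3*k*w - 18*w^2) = (k - 1)/(k + 6*w)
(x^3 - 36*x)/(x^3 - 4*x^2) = (x^2 - 36)/(x*(x - 4))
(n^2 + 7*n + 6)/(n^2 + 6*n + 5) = (n + 6)/(n + 5)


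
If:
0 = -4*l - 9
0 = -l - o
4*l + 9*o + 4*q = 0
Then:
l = -9/4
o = 9/4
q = -45/16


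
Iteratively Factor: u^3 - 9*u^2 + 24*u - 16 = (u - 4)*(u^2 - 5*u + 4) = (u - 4)*(u - 1)*(u - 4)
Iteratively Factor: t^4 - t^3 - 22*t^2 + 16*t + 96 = (t + 4)*(t^3 - 5*t^2 - 2*t + 24) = (t - 4)*(t + 4)*(t^2 - t - 6) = (t - 4)*(t - 3)*(t + 4)*(t + 2)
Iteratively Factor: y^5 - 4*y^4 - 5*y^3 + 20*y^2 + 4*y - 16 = (y - 2)*(y^4 - 2*y^3 - 9*y^2 + 2*y + 8) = (y - 2)*(y + 1)*(y^3 - 3*y^2 - 6*y + 8) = (y - 2)*(y + 1)*(y + 2)*(y^2 - 5*y + 4) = (y - 2)*(y - 1)*(y + 1)*(y + 2)*(y - 4)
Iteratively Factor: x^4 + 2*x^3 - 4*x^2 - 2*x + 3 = (x + 3)*(x^3 - x^2 - x + 1) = (x - 1)*(x + 3)*(x^2 - 1) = (x - 1)^2*(x + 3)*(x + 1)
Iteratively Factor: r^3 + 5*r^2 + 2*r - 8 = (r + 4)*(r^2 + r - 2) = (r + 2)*(r + 4)*(r - 1)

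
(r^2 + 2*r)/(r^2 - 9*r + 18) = r*(r + 2)/(r^2 - 9*r + 18)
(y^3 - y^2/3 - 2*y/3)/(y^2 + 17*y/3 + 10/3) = y*(y - 1)/(y + 5)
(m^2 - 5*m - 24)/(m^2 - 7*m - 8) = (m + 3)/(m + 1)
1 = 1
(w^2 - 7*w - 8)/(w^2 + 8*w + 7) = (w - 8)/(w + 7)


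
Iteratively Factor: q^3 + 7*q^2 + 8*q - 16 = (q - 1)*(q^2 + 8*q + 16) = (q - 1)*(q + 4)*(q + 4)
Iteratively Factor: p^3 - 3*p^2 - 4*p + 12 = (p + 2)*(p^2 - 5*p + 6) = (p - 2)*(p + 2)*(p - 3)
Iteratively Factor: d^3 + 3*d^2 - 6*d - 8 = (d + 4)*(d^2 - d - 2) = (d - 2)*(d + 4)*(d + 1)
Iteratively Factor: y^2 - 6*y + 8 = (y - 2)*(y - 4)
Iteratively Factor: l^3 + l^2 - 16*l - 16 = (l + 1)*(l^2 - 16) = (l + 1)*(l + 4)*(l - 4)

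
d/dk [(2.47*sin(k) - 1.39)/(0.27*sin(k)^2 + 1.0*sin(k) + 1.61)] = (-0.6669*sin(k)^2 + 0.7506*sin(k) + 5.3667)*cos(k)/(0.0729*sin(k)^4 + 0.54*sin(k)^3 + 1.8694*sin(k)^2 + 3.22*sin(k) + 2.5921)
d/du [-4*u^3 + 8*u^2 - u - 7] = -12*u^2 + 16*u - 1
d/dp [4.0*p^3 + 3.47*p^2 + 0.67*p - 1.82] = 12.0*p^2 + 6.94*p + 0.67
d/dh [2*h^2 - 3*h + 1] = 4*h - 3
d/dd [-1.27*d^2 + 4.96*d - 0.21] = 4.96 - 2.54*d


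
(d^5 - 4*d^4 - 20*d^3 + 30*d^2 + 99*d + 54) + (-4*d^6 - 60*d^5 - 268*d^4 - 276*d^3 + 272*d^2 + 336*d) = -4*d^6 - 59*d^5 - 272*d^4 - 296*d^3 + 302*d^2 + 435*d + 54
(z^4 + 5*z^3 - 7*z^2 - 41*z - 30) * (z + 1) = z^5 + 6*z^4 - 2*z^3 - 48*z^2 - 71*z - 30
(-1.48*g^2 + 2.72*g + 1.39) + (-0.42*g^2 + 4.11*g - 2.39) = -1.9*g^2 + 6.83*g - 1.0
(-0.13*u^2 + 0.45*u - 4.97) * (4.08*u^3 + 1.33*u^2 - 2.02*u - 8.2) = -0.5304*u^5 + 1.6631*u^4 - 19.4165*u^3 - 6.4531*u^2 + 6.3494*u + 40.754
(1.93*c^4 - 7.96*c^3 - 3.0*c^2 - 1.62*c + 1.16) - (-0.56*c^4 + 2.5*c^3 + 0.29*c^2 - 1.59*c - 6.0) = 2.49*c^4 - 10.46*c^3 - 3.29*c^2 - 0.03*c + 7.16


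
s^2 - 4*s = s*(s - 4)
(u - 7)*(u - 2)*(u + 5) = u^3 - 4*u^2 - 31*u + 70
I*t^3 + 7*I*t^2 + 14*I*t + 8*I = (t + 2)*(t + 4)*(I*t + I)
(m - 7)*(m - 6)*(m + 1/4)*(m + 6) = m^4 - 27*m^3/4 - 151*m^2/4 + 243*m + 63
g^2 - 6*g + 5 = (g - 5)*(g - 1)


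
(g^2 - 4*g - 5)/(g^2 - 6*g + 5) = (g + 1)/(g - 1)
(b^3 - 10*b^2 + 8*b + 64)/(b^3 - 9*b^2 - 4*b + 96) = (b + 2)/(b + 3)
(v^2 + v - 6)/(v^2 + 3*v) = (v - 2)/v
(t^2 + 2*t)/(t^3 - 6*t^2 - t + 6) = t*(t + 2)/(t^3 - 6*t^2 - t + 6)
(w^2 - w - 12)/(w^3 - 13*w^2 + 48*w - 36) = (w^2 - w - 12)/(w^3 - 13*w^2 + 48*w - 36)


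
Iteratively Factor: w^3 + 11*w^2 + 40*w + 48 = (w + 4)*(w^2 + 7*w + 12) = (w + 3)*(w + 4)*(w + 4)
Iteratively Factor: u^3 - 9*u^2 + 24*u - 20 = (u - 2)*(u^2 - 7*u + 10) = (u - 5)*(u - 2)*(u - 2)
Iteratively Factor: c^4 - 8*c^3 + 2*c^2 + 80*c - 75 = (c - 5)*(c^3 - 3*c^2 - 13*c + 15) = (c - 5)^2*(c^2 + 2*c - 3) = (c - 5)^2*(c - 1)*(c + 3)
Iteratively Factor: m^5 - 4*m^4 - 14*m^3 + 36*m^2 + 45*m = (m + 1)*(m^4 - 5*m^3 - 9*m^2 + 45*m) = (m + 1)*(m + 3)*(m^3 - 8*m^2 + 15*m) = (m - 5)*(m + 1)*(m + 3)*(m^2 - 3*m) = m*(m - 5)*(m + 1)*(m + 3)*(m - 3)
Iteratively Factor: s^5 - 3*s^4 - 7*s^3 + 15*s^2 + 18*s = (s - 3)*(s^4 - 7*s^2 - 6*s) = (s - 3)*(s + 1)*(s^3 - s^2 - 6*s) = s*(s - 3)*(s + 1)*(s^2 - s - 6) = s*(s - 3)^2*(s + 1)*(s + 2)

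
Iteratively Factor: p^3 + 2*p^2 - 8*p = (p - 2)*(p^2 + 4*p) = (p - 2)*(p + 4)*(p)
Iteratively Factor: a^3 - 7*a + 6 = (a - 2)*(a^2 + 2*a - 3) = (a - 2)*(a + 3)*(a - 1)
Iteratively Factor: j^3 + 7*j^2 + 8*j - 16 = (j + 4)*(j^2 + 3*j - 4) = (j + 4)^2*(j - 1)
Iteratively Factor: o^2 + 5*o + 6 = (o + 2)*(o + 3)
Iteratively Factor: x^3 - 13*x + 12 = (x - 1)*(x^2 + x - 12) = (x - 3)*(x - 1)*(x + 4)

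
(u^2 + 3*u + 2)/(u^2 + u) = (u + 2)/u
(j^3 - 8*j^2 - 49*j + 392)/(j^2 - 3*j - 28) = (j^2 - j - 56)/(j + 4)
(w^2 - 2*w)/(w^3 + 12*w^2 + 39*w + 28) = w*(w - 2)/(w^3 + 12*w^2 + 39*w + 28)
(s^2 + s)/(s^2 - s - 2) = s/(s - 2)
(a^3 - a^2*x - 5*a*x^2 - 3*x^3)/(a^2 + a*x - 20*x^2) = (a^3 - a^2*x - 5*a*x^2 - 3*x^3)/(a^2 + a*x - 20*x^2)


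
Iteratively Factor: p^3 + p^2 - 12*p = (p - 3)*(p^2 + 4*p) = (p - 3)*(p + 4)*(p)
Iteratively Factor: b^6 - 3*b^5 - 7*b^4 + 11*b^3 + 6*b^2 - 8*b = (b - 1)*(b^5 - 2*b^4 - 9*b^3 + 2*b^2 + 8*b) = (b - 1)*(b + 2)*(b^4 - 4*b^3 - b^2 + 4*b) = (b - 4)*(b - 1)*(b + 2)*(b^3 - b) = (b - 4)*(b - 1)*(b + 1)*(b + 2)*(b^2 - b) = (b - 4)*(b - 1)^2*(b + 1)*(b + 2)*(b)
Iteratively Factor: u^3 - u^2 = (u - 1)*(u^2) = u*(u - 1)*(u)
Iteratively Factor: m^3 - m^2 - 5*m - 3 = (m - 3)*(m^2 + 2*m + 1) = (m - 3)*(m + 1)*(m + 1)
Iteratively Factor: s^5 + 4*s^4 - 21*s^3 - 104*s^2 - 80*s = (s + 4)*(s^4 - 21*s^2 - 20*s) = (s - 5)*(s + 4)*(s^3 + 5*s^2 + 4*s) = (s - 5)*(s + 1)*(s + 4)*(s^2 + 4*s) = (s - 5)*(s + 1)*(s + 4)^2*(s)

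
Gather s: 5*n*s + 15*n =5*n*s + 15*n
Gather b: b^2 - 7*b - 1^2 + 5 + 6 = b^2 - 7*b + 10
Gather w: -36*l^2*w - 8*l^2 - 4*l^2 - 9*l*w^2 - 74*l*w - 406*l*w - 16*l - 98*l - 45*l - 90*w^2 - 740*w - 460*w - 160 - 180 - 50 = -12*l^2 - 159*l + w^2*(-9*l - 90) + w*(-36*l^2 - 480*l - 1200) - 390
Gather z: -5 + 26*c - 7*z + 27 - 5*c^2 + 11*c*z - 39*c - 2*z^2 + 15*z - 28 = -5*c^2 - 13*c - 2*z^2 + z*(11*c + 8) - 6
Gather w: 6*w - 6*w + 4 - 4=0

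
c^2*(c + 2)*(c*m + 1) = c^4*m + 2*c^3*m + c^3 + 2*c^2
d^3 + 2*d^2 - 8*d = d*(d - 2)*(d + 4)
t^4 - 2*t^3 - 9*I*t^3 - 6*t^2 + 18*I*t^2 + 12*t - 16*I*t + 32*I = (t - 2)*(t - 8*I)*(t - 2*I)*(t + I)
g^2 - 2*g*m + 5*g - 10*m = (g + 5)*(g - 2*m)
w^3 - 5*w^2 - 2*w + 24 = (w - 4)*(w - 3)*(w + 2)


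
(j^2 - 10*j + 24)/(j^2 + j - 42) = (j - 4)/(j + 7)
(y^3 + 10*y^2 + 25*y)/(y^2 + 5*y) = y + 5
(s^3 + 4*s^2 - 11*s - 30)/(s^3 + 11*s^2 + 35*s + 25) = (s^2 - s - 6)/(s^2 + 6*s + 5)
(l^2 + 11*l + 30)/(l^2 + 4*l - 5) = (l + 6)/(l - 1)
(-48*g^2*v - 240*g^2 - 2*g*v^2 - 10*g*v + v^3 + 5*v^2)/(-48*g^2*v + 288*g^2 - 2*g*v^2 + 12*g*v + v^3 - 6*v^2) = (v + 5)/(v - 6)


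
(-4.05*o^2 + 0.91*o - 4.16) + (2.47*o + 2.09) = -4.05*o^2 + 3.38*o - 2.07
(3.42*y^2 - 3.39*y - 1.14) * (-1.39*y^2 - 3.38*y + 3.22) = -4.7538*y^4 - 6.8475*y^3 + 24.0552*y^2 - 7.0626*y - 3.6708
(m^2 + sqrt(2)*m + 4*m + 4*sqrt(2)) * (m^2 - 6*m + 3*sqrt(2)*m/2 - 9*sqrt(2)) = m^4 - 2*m^3 + 5*sqrt(2)*m^3/2 - 21*m^2 - 5*sqrt(2)*m^2 - 60*sqrt(2)*m - 6*m - 72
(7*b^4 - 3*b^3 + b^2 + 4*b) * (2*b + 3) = 14*b^5 + 15*b^4 - 7*b^3 + 11*b^2 + 12*b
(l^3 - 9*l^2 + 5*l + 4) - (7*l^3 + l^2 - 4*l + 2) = -6*l^3 - 10*l^2 + 9*l + 2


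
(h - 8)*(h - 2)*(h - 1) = h^3 - 11*h^2 + 26*h - 16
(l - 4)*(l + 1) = l^2 - 3*l - 4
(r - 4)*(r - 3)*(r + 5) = r^3 - 2*r^2 - 23*r + 60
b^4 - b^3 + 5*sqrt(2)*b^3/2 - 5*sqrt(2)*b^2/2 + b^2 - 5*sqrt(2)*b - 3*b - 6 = (b - 2)*(b + 1)*(b + sqrt(2))*(b + 3*sqrt(2)/2)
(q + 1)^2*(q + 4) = q^3 + 6*q^2 + 9*q + 4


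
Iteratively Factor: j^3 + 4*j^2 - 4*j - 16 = (j + 2)*(j^2 + 2*j - 8) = (j - 2)*(j + 2)*(j + 4)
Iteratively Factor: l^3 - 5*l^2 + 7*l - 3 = (l - 3)*(l^2 - 2*l + 1) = (l - 3)*(l - 1)*(l - 1)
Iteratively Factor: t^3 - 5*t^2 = (t)*(t^2 - 5*t) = t*(t - 5)*(t)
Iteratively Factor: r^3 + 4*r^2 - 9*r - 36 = (r - 3)*(r^2 + 7*r + 12) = (r - 3)*(r + 3)*(r + 4)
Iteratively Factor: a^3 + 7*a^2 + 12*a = (a + 3)*(a^2 + 4*a) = (a + 3)*(a + 4)*(a)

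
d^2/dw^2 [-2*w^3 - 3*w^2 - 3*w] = -12*w - 6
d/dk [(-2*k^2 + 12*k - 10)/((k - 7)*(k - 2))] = 6*(k^2 - 6*k + 13)/(k^4 - 18*k^3 + 109*k^2 - 252*k + 196)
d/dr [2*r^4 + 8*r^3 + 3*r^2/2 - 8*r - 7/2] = 8*r^3 + 24*r^2 + 3*r - 8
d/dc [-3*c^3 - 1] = -9*c^2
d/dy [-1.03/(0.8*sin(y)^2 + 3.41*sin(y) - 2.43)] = (1.648*sin(y) + 3.5123)*cos(y)/(0.8*sin(y)^2 + 3.41*sin(y) - 2.43)^2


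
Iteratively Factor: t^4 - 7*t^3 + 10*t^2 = (t - 5)*(t^3 - 2*t^2) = t*(t - 5)*(t^2 - 2*t) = t*(t - 5)*(t - 2)*(t)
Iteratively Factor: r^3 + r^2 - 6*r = (r)*(r^2 + r - 6) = r*(r - 2)*(r + 3)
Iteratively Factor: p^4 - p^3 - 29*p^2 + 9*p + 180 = (p - 3)*(p^3 + 2*p^2 - 23*p - 60) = (p - 5)*(p - 3)*(p^2 + 7*p + 12) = (p - 5)*(p - 3)*(p + 3)*(p + 4)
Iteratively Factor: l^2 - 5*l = (l - 5)*(l)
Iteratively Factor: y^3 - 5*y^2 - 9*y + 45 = (y - 5)*(y^2 - 9) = (y - 5)*(y + 3)*(y - 3)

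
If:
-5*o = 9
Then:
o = -9/5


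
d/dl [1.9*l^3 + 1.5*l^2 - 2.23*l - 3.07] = 5.7*l^2 + 3.0*l - 2.23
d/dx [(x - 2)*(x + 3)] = 2*x + 1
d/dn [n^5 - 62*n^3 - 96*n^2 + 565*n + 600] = 5*n^4 - 186*n^2 - 192*n + 565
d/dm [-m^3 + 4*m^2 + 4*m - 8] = -3*m^2 + 8*m + 4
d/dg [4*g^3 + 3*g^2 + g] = 12*g^2 + 6*g + 1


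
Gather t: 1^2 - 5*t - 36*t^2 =-36*t^2 - 5*t + 1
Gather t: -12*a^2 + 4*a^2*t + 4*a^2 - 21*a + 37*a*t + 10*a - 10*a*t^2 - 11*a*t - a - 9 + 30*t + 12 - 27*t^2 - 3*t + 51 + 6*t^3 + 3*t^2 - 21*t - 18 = -8*a^2 - 12*a + 6*t^3 + t^2*(-10*a - 24) + t*(4*a^2 + 26*a + 6) + 36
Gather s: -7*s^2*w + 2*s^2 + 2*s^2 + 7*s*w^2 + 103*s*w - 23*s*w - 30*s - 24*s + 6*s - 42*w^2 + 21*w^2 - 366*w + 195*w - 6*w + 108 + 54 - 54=s^2*(4 - 7*w) + s*(7*w^2 + 80*w - 48) - 21*w^2 - 177*w + 108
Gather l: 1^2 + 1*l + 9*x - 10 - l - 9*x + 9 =0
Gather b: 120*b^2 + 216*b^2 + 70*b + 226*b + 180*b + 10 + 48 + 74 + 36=336*b^2 + 476*b + 168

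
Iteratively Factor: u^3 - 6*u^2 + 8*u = (u)*(u^2 - 6*u + 8) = u*(u - 4)*(u - 2)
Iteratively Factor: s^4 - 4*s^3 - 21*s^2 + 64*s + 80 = (s - 4)*(s^3 - 21*s - 20) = (s - 4)*(s + 1)*(s^2 - s - 20) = (s - 4)*(s + 1)*(s + 4)*(s - 5)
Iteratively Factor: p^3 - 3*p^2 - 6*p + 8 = (p - 1)*(p^2 - 2*p - 8) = (p - 4)*(p - 1)*(p + 2)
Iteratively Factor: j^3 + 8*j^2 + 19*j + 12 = (j + 1)*(j^2 + 7*j + 12) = (j + 1)*(j + 3)*(j + 4)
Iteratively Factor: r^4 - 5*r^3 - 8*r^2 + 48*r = (r - 4)*(r^3 - r^2 - 12*r) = (r - 4)*(r + 3)*(r^2 - 4*r) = (r - 4)^2*(r + 3)*(r)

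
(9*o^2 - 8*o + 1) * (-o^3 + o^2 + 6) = -9*o^5 + 17*o^4 - 9*o^3 + 55*o^2 - 48*o + 6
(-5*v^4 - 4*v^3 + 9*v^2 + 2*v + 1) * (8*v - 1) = -40*v^5 - 27*v^4 + 76*v^3 + 7*v^2 + 6*v - 1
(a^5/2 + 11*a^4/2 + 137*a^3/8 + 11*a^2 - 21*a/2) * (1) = a^5/2 + 11*a^4/2 + 137*a^3/8 + 11*a^2 - 21*a/2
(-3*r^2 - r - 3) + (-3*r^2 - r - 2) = -6*r^2 - 2*r - 5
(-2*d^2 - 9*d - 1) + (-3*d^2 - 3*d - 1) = -5*d^2 - 12*d - 2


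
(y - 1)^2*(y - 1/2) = y^3 - 5*y^2/2 + 2*y - 1/2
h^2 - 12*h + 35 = (h - 7)*(h - 5)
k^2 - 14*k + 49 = (k - 7)^2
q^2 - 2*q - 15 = (q - 5)*(q + 3)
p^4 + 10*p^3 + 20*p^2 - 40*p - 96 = (p - 2)*(p + 2)*(p + 4)*(p + 6)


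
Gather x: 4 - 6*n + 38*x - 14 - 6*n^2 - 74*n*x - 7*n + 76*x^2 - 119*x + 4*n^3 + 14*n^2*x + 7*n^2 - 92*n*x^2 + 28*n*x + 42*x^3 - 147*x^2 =4*n^3 + n^2 - 13*n + 42*x^3 + x^2*(-92*n - 71) + x*(14*n^2 - 46*n - 81) - 10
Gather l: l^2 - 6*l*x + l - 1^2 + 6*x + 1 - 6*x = l^2 + l*(1 - 6*x)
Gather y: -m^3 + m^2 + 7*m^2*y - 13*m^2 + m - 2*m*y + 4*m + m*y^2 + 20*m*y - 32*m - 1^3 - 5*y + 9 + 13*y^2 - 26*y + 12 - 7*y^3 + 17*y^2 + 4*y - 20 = -m^3 - 12*m^2 - 27*m - 7*y^3 + y^2*(m + 30) + y*(7*m^2 + 18*m - 27)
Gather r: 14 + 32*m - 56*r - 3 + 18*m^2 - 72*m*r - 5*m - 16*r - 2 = 18*m^2 + 27*m + r*(-72*m - 72) + 9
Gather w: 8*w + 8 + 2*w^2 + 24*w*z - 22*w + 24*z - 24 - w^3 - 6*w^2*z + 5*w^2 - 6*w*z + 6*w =-w^3 + w^2*(7 - 6*z) + w*(18*z - 8) + 24*z - 16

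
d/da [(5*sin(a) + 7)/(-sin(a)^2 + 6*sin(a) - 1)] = (5*sin(a)^2 + 14*sin(a) - 47)*cos(a)/(sin(a)^2 - 6*sin(a) + 1)^2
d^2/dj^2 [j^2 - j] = 2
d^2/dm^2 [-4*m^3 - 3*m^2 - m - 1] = -24*m - 6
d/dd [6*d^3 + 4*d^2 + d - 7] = 18*d^2 + 8*d + 1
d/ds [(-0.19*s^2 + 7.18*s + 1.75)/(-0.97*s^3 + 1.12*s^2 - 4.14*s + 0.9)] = (-0.1843*s^4 + 13.9292*s^3 - 2.1625*s^2 - 4.262*s + 13.707)/(0.9409*s^6 - 2.1728*s^5 + 9.286*s^4 - 11.0196*s^3 + 19.1556*s^2 - 7.452*s + 0.81)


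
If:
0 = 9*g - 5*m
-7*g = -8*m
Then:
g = 0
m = 0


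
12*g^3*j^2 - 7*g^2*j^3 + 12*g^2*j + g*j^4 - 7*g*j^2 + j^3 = j*(-4*g + j)*(-3*g + j)*(g*j + 1)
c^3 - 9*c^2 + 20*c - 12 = (c - 6)*(c - 2)*(c - 1)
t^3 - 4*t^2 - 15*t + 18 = (t - 6)*(t - 1)*(t + 3)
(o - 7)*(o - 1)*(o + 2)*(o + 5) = o^4 - o^3 - 39*o^2 - 31*o + 70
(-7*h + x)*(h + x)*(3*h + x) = -21*h^3 - 25*h^2*x - 3*h*x^2 + x^3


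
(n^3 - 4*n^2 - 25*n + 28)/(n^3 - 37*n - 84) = (n - 1)/(n + 3)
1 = 1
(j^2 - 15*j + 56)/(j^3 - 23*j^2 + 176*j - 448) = 1/(j - 8)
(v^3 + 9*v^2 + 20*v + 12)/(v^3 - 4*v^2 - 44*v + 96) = (v^2 + 3*v + 2)/(v^2 - 10*v + 16)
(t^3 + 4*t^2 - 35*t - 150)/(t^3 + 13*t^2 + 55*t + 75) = (t - 6)/(t + 3)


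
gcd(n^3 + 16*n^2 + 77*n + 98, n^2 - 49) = n + 7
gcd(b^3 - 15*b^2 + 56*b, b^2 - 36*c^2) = 1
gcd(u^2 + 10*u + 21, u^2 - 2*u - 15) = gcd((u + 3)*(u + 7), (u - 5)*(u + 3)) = u + 3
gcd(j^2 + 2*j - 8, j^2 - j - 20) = j + 4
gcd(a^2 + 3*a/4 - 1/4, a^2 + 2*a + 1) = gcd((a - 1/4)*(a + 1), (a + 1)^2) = a + 1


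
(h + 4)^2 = h^2 + 8*h + 16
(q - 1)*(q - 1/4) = q^2 - 5*q/4 + 1/4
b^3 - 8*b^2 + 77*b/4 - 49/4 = (b - 7/2)^2*(b - 1)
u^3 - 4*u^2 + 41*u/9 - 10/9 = (u - 2)*(u - 5/3)*(u - 1/3)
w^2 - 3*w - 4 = (w - 4)*(w + 1)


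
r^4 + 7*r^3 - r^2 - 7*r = r*(r - 1)*(r + 1)*(r + 7)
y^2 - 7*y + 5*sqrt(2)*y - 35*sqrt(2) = (y - 7)*(y + 5*sqrt(2))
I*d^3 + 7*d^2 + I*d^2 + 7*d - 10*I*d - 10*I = (d - 5*I)*(d - 2*I)*(I*d + I)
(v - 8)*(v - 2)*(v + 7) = v^3 - 3*v^2 - 54*v + 112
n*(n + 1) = n^2 + n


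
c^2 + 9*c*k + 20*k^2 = (c + 4*k)*(c + 5*k)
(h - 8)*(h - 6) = h^2 - 14*h + 48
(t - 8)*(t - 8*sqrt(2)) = t^2 - 8*sqrt(2)*t - 8*t + 64*sqrt(2)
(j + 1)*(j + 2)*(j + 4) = j^3 + 7*j^2 + 14*j + 8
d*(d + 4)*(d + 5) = d^3 + 9*d^2 + 20*d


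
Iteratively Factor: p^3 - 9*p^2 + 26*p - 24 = (p - 2)*(p^2 - 7*p + 12) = (p - 4)*(p - 2)*(p - 3)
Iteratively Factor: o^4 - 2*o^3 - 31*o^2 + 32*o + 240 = (o + 4)*(o^3 - 6*o^2 - 7*o + 60) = (o - 5)*(o + 4)*(o^2 - o - 12) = (o - 5)*(o + 3)*(o + 4)*(o - 4)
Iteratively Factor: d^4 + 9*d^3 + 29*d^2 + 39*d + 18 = (d + 1)*(d^3 + 8*d^2 + 21*d + 18) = (d + 1)*(d + 2)*(d^2 + 6*d + 9) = (d + 1)*(d + 2)*(d + 3)*(d + 3)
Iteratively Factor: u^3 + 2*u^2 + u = (u + 1)*(u^2 + u) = u*(u + 1)*(u + 1)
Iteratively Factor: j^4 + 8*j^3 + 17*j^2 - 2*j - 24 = (j + 3)*(j^3 + 5*j^2 + 2*j - 8) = (j + 2)*(j + 3)*(j^2 + 3*j - 4) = (j + 2)*(j + 3)*(j + 4)*(j - 1)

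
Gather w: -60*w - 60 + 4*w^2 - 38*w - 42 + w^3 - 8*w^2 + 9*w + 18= w^3 - 4*w^2 - 89*w - 84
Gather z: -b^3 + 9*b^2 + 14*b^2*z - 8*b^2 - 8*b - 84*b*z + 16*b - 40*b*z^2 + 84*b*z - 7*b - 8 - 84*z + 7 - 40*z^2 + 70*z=-b^3 + b^2 + b + z^2*(-40*b - 40) + z*(14*b^2 - 14) - 1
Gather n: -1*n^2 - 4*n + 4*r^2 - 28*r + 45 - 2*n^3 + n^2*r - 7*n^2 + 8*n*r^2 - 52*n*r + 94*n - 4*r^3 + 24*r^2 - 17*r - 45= -2*n^3 + n^2*(r - 8) + n*(8*r^2 - 52*r + 90) - 4*r^3 + 28*r^2 - 45*r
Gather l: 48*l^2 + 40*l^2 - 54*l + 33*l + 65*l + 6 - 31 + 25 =88*l^2 + 44*l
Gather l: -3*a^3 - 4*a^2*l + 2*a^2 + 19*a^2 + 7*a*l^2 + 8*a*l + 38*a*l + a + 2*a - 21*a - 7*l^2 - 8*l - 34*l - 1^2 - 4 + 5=-3*a^3 + 21*a^2 - 18*a + l^2*(7*a - 7) + l*(-4*a^2 + 46*a - 42)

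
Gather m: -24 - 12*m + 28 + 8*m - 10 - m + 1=-5*m - 5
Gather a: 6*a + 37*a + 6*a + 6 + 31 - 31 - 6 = 49*a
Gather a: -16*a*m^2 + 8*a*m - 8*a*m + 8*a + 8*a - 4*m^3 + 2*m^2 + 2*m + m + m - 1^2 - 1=a*(16 - 16*m^2) - 4*m^3 + 2*m^2 + 4*m - 2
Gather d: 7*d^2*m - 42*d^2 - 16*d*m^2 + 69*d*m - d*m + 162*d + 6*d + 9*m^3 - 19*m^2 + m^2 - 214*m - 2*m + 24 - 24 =d^2*(7*m - 42) + d*(-16*m^2 + 68*m + 168) + 9*m^3 - 18*m^2 - 216*m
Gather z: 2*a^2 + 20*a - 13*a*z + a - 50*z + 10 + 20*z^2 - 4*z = 2*a^2 + 21*a + 20*z^2 + z*(-13*a - 54) + 10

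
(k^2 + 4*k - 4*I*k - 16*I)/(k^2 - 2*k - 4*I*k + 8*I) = (k + 4)/(k - 2)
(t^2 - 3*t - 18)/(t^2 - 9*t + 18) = (t + 3)/(t - 3)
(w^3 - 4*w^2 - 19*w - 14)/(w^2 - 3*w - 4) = (w^2 - 5*w - 14)/(w - 4)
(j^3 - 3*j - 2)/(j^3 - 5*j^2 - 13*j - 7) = (j - 2)/(j - 7)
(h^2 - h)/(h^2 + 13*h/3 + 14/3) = 3*h*(h - 1)/(3*h^2 + 13*h + 14)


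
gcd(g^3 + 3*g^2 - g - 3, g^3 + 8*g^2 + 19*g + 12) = g^2 + 4*g + 3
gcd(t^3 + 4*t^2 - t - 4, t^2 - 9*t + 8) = t - 1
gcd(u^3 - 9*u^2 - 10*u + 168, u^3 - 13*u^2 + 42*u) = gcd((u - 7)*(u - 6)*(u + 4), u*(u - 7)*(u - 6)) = u^2 - 13*u + 42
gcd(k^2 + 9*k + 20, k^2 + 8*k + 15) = k + 5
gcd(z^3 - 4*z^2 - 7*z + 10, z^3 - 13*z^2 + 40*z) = z - 5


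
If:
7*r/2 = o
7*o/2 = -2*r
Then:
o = 0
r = 0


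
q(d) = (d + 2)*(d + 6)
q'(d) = 2*d + 8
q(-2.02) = -0.08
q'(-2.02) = 3.96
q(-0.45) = 8.60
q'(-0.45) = 7.10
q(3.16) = 47.27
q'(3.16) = 14.32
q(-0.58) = 7.70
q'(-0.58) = 6.84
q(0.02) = 12.16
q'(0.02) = 8.04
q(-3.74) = -3.93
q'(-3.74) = 0.52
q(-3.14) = -3.26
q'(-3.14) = 1.72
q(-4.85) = -3.28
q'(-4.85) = -1.70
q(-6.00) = 0.00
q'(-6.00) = -4.00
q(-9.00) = 21.00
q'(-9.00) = -10.00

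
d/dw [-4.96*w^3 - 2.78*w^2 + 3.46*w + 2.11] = -14.88*w^2 - 5.56*w + 3.46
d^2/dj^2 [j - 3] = 0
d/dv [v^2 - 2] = 2*v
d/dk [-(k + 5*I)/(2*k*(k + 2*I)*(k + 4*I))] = (k^3 + 21*I*k^2/2 - 30*k - 20*I)/(k^2*(k^4 + 12*I*k^3 - 52*k^2 - 96*I*k + 64))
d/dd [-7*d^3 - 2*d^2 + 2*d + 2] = -21*d^2 - 4*d + 2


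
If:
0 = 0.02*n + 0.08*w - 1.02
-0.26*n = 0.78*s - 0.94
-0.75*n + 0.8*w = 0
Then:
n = 10.74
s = -2.37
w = 10.07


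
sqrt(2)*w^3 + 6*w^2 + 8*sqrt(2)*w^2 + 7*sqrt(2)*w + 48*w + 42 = (w + 7)*(w + 3*sqrt(2))*(sqrt(2)*w + sqrt(2))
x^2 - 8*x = x*(x - 8)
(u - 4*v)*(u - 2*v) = u^2 - 6*u*v + 8*v^2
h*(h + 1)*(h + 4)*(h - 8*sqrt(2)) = h^4 - 8*sqrt(2)*h^3 + 5*h^3 - 40*sqrt(2)*h^2 + 4*h^2 - 32*sqrt(2)*h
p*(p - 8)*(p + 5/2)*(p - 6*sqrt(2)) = p^4 - 6*sqrt(2)*p^3 - 11*p^3/2 - 20*p^2 + 33*sqrt(2)*p^2 + 120*sqrt(2)*p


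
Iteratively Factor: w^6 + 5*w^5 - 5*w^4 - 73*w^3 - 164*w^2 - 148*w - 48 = (w + 3)*(w^5 + 2*w^4 - 11*w^3 - 40*w^2 - 44*w - 16) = (w - 4)*(w + 3)*(w^4 + 6*w^3 + 13*w^2 + 12*w + 4) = (w - 4)*(w + 2)*(w + 3)*(w^3 + 4*w^2 + 5*w + 2) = (w - 4)*(w + 1)*(w + 2)*(w + 3)*(w^2 + 3*w + 2) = (w - 4)*(w + 1)*(w + 2)^2*(w + 3)*(w + 1)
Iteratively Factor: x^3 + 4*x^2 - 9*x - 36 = (x + 3)*(x^2 + x - 12) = (x + 3)*(x + 4)*(x - 3)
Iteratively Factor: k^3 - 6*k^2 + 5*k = (k - 5)*(k^2 - k) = (k - 5)*(k - 1)*(k)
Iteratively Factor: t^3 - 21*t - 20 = (t + 1)*(t^2 - t - 20) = (t - 5)*(t + 1)*(t + 4)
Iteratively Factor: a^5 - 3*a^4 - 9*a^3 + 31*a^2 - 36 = (a - 3)*(a^4 - 9*a^2 + 4*a + 12) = (a - 3)*(a + 3)*(a^3 - 3*a^2 + 4) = (a - 3)*(a + 1)*(a + 3)*(a^2 - 4*a + 4) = (a - 3)*(a - 2)*(a + 1)*(a + 3)*(a - 2)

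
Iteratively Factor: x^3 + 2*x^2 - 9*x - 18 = (x + 3)*(x^2 - x - 6) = (x + 2)*(x + 3)*(x - 3)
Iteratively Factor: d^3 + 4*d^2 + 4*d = (d + 2)*(d^2 + 2*d) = d*(d + 2)*(d + 2)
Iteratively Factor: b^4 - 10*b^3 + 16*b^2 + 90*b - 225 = (b - 5)*(b^3 - 5*b^2 - 9*b + 45) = (b - 5)*(b - 3)*(b^2 - 2*b - 15) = (b - 5)^2*(b - 3)*(b + 3)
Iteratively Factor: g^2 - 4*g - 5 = (g + 1)*(g - 5)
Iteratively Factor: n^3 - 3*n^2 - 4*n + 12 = (n - 3)*(n^2 - 4) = (n - 3)*(n - 2)*(n + 2)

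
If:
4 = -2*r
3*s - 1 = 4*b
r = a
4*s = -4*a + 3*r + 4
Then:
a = -2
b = 7/8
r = -2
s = 3/2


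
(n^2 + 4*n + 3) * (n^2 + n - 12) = n^4 + 5*n^3 - 5*n^2 - 45*n - 36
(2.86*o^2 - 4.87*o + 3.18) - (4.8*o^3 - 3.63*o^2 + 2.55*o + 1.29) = -4.8*o^3 + 6.49*o^2 - 7.42*o + 1.89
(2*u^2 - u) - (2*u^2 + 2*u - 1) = 1 - 3*u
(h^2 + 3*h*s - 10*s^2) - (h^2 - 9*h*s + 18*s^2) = 12*h*s - 28*s^2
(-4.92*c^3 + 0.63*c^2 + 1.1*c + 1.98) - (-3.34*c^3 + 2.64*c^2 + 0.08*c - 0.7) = -1.58*c^3 - 2.01*c^2 + 1.02*c + 2.68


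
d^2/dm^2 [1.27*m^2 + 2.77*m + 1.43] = 2.54000000000000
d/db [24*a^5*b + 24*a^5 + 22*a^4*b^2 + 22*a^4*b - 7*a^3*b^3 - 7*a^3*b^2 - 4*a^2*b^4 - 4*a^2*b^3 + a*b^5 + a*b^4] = a*(24*a^4 + 44*a^3*b + 22*a^3 - 21*a^2*b^2 - 14*a^2*b - 16*a*b^3 - 12*a*b^2 + 5*b^4 + 4*b^3)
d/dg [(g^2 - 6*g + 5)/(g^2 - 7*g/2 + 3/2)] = 2*(5*g^2 - 14*g + 17)/(4*g^4 - 28*g^3 + 61*g^2 - 42*g + 9)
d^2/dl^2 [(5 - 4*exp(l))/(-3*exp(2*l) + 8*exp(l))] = 4*(9*exp(3*l) - 21*exp(2*l) + 90*exp(l) - 80)*exp(-l)/(27*exp(3*l) - 216*exp(2*l) + 576*exp(l) - 512)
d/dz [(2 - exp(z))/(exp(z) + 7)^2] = (exp(z) - 11)*exp(z)/(exp(z) + 7)^3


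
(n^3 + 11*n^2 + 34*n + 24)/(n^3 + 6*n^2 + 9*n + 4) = (n + 6)/(n + 1)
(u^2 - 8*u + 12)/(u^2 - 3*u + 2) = (u - 6)/(u - 1)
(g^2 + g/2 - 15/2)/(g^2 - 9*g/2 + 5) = (g + 3)/(g - 2)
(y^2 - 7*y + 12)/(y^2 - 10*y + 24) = (y - 3)/(y - 6)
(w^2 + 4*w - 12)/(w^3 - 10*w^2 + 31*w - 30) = (w + 6)/(w^2 - 8*w + 15)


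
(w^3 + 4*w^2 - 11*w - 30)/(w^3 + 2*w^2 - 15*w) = (w + 2)/w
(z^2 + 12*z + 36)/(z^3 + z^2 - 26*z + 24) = (z + 6)/(z^2 - 5*z + 4)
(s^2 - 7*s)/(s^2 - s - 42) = s/(s + 6)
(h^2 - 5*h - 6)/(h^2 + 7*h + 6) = (h - 6)/(h + 6)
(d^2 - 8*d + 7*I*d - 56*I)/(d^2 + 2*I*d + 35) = (d - 8)/(d - 5*I)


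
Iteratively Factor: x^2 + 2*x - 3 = (x + 3)*(x - 1)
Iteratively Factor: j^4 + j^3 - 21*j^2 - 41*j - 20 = (j + 4)*(j^3 - 3*j^2 - 9*j - 5) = (j - 5)*(j + 4)*(j^2 + 2*j + 1) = (j - 5)*(j + 1)*(j + 4)*(j + 1)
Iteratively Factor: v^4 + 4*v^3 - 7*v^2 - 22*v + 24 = (v - 2)*(v^3 + 6*v^2 + 5*v - 12) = (v - 2)*(v + 3)*(v^2 + 3*v - 4) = (v - 2)*(v + 3)*(v + 4)*(v - 1)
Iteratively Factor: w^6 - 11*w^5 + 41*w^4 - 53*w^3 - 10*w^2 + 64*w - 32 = (w - 2)*(w^5 - 9*w^4 + 23*w^3 - 7*w^2 - 24*w + 16) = (w - 2)*(w - 1)*(w^4 - 8*w^3 + 15*w^2 + 8*w - 16) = (w - 2)*(w - 1)*(w + 1)*(w^3 - 9*w^2 + 24*w - 16) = (w - 2)*(w - 1)^2*(w + 1)*(w^2 - 8*w + 16) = (w - 4)*(w - 2)*(w - 1)^2*(w + 1)*(w - 4)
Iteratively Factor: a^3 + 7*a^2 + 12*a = (a)*(a^2 + 7*a + 12) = a*(a + 3)*(a + 4)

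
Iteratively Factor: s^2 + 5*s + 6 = (s + 2)*(s + 3)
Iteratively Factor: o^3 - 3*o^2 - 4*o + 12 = (o + 2)*(o^2 - 5*o + 6) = (o - 3)*(o + 2)*(o - 2)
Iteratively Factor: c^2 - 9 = (c + 3)*(c - 3)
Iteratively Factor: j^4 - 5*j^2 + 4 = (j - 1)*(j^3 + j^2 - 4*j - 4) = (j - 1)*(j + 1)*(j^2 - 4) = (j - 2)*(j - 1)*(j + 1)*(j + 2)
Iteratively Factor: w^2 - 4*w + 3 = (w - 3)*(w - 1)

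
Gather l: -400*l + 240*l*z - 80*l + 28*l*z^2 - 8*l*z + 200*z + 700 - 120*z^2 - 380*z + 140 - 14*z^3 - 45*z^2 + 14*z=l*(28*z^2 + 232*z - 480) - 14*z^3 - 165*z^2 - 166*z + 840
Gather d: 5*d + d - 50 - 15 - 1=6*d - 66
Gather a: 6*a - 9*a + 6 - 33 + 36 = 9 - 3*a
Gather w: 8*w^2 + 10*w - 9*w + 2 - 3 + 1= 8*w^2 + w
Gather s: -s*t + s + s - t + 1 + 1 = s*(2 - t) - t + 2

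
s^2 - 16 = (s - 4)*(s + 4)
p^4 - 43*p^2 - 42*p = p*(p - 7)*(p + 1)*(p + 6)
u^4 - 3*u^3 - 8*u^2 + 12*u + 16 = (u - 4)*(u - 2)*(u + 1)*(u + 2)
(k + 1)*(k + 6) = k^2 + 7*k + 6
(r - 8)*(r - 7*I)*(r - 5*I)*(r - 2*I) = r^4 - 8*r^3 - 14*I*r^3 - 59*r^2 + 112*I*r^2 + 472*r + 70*I*r - 560*I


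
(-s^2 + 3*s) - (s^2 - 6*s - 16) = -2*s^2 + 9*s + 16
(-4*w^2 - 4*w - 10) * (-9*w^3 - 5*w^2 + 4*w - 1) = 36*w^5 + 56*w^4 + 94*w^3 + 38*w^2 - 36*w + 10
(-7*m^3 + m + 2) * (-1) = 7*m^3 - m - 2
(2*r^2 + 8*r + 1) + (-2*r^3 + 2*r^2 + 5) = -2*r^3 + 4*r^2 + 8*r + 6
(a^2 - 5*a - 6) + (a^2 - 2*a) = 2*a^2 - 7*a - 6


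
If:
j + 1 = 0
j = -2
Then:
No Solution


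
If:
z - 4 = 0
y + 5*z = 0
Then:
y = -20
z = 4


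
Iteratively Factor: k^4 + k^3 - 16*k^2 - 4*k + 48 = (k + 4)*(k^3 - 3*k^2 - 4*k + 12) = (k - 2)*(k + 4)*(k^2 - k - 6) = (k - 3)*(k - 2)*(k + 4)*(k + 2)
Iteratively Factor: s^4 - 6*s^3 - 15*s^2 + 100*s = (s)*(s^3 - 6*s^2 - 15*s + 100) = s*(s - 5)*(s^2 - s - 20) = s*(s - 5)^2*(s + 4)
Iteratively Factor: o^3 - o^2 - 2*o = (o - 2)*(o^2 + o) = o*(o - 2)*(o + 1)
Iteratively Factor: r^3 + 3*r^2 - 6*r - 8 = (r - 2)*(r^2 + 5*r + 4) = (r - 2)*(r + 1)*(r + 4)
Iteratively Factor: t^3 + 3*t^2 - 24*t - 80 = (t + 4)*(t^2 - t - 20) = (t + 4)^2*(t - 5)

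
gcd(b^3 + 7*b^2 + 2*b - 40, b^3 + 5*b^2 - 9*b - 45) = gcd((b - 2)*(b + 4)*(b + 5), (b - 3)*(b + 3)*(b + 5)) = b + 5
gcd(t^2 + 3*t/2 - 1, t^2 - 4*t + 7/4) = t - 1/2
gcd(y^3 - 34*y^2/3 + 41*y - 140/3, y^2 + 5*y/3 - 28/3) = y - 7/3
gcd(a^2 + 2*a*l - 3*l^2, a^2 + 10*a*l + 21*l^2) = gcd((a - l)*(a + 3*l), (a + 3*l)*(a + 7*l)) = a + 3*l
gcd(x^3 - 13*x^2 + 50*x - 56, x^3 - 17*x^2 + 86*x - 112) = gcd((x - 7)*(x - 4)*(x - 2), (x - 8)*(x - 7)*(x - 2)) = x^2 - 9*x + 14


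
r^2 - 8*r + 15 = (r - 5)*(r - 3)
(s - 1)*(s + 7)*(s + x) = s^3 + s^2*x + 6*s^2 + 6*s*x - 7*s - 7*x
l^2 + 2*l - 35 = (l - 5)*(l + 7)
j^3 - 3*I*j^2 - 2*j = j*(j - 2*I)*(j - I)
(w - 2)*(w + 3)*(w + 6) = w^3 + 7*w^2 - 36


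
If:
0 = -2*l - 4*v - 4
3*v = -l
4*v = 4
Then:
No Solution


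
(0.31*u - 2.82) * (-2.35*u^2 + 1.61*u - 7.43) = -0.7285*u^3 + 7.1261*u^2 - 6.8435*u + 20.9526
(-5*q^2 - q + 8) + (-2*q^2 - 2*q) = -7*q^2 - 3*q + 8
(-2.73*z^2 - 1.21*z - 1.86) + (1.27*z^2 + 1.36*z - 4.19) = -1.46*z^2 + 0.15*z - 6.05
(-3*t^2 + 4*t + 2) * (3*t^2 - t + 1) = -9*t^4 + 15*t^3 - t^2 + 2*t + 2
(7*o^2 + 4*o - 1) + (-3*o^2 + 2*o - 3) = 4*o^2 + 6*o - 4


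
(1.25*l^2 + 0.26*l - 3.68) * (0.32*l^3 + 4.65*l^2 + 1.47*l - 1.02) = 0.4*l^5 + 5.8957*l^4 + 1.8689*l^3 - 18.0048*l^2 - 5.6748*l + 3.7536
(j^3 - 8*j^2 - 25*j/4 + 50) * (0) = 0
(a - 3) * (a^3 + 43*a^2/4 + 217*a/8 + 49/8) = a^4 + 31*a^3/4 - 41*a^2/8 - 301*a/4 - 147/8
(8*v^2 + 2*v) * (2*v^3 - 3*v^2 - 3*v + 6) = 16*v^5 - 20*v^4 - 30*v^3 + 42*v^2 + 12*v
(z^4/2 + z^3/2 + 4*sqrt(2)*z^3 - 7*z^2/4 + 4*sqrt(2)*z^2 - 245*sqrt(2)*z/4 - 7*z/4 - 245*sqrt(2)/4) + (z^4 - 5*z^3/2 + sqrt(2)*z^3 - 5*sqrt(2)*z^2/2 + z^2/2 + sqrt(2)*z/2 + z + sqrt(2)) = 3*z^4/2 - 2*z^3 + 5*sqrt(2)*z^3 - 5*z^2/4 + 3*sqrt(2)*z^2/2 - 243*sqrt(2)*z/4 - 3*z/4 - 241*sqrt(2)/4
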